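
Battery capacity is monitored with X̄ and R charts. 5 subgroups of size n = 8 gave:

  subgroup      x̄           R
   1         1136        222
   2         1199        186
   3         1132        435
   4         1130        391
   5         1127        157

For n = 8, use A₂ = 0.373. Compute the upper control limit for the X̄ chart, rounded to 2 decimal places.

1248.57

X̄̄ = (1136 + 1199 + 1132 + 1130 + 1127) / 5 = 5724.0000 / 5 = 1144.8000
R̄ = (222 + 186 + 435 + 391 + 157) / 5 = 1391.0000 / 5 = 278.2000
UCL = X̄̄ + A₂·R̄ = 1144.8000 + 0.373 × 278.2000 = 1248.5686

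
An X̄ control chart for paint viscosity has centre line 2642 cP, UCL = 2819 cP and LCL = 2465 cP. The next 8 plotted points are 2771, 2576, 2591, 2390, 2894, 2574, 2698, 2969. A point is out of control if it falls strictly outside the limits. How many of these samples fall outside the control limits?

3

Compare each point to [2465, 2819]: sample 4 = 2390 < LCL; sample 5 = 2894 > UCL; sample 8 = 2969 > UCL.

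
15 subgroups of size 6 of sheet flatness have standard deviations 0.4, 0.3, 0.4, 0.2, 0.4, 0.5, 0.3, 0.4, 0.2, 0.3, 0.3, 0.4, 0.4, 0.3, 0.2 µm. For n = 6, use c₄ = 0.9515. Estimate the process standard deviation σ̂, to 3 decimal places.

s̄ = (0.4 + 0.3 + 0.4 + 0.2 + 0.4 + 0.5 + 0.3 + 0.4 + 0.2 + 0.3 + 0.3 + 0.4 + 0.4 + 0.3 + 0.2) / 15 = 0.3333
σ̂ = s̄ / c₄ = 0.3333 / 0.9515 = 0.3503

0.350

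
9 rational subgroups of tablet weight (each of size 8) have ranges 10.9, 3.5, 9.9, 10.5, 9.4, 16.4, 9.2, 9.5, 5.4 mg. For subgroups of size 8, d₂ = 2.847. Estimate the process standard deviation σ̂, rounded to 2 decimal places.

R̄ = (10.9 + 3.5 + 9.9 + 10.5 + 9.4 + 16.4 + 9.2 + 9.5 + 5.4) / 9 = 9.4111
σ̂ = R̄ / d₂ = 9.4111 / 2.847 = 3.3056

3.31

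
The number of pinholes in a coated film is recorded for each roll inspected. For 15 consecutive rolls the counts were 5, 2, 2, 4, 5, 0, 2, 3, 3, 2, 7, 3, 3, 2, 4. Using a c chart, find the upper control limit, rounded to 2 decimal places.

8.44

c̄ = (5 + 2 + 2 + 4 + 5 + 0 + 2 + 3 + 3 + 2 + 7 + 3 + 3 + 2 + 4) / 15 = 47 / 15 = 3.1333
UCL = c̄ + 3√c̄ = 3.1333 + 3 × √3.1333 = 3.1333 + 3 × 1.7701 = 8.4437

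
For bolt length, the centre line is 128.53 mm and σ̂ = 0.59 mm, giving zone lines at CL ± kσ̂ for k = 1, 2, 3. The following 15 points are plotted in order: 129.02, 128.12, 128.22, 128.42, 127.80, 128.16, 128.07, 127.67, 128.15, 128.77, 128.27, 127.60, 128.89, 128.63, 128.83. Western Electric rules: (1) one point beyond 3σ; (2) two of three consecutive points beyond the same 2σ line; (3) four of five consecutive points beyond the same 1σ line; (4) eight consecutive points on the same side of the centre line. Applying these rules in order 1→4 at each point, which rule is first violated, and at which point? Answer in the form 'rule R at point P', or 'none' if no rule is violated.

Zone of each point (C = within 1σ̂, B = 1σ̂–2σ̂, A = 2σ̂–3σ̂, * = beyond 3σ̂; sign = side of CL): 1:+C, 2:-C, 3:-C, 4:-C, 5:-B, 6:-C, 7:-C, 8:-B, 9:-C, 10:+C, 11:-C, 12:-B, 13:+C, 14:+C, 15:+C
Rule 4 (eight consecutive points on the same side of the centre line) is satisfied at point 9.

rule 4 at point 9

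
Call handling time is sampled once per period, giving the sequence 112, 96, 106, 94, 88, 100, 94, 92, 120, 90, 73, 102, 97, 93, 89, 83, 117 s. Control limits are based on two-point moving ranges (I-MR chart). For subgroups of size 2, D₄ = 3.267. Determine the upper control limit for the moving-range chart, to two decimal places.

45.13

Moving ranges: 16, 10, 12, 6, 12, 6, 2, 28, 30, 17, 29, 5, 4, 4, 6, 34; M̄R̄ = 221.0000 / 16 = 13.8125
UCL_MR = D₄·M̄R̄ = 3.267 × 13.8125 = 45.1254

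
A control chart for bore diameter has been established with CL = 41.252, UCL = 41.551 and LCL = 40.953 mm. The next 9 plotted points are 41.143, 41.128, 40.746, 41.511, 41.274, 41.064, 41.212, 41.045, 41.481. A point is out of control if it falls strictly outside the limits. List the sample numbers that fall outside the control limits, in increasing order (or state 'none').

3

Compare each point to [40.953, 41.551]: sample 3 = 40.746 < LCL.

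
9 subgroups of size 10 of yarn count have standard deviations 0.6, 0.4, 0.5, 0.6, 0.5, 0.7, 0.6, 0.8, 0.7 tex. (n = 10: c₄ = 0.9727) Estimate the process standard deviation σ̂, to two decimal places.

s̄ = (0.6 + 0.4 + 0.5 + 0.6 + 0.5 + 0.7 + 0.6 + 0.8 + 0.7) / 9 = 0.6000
σ̂ = s̄ / c₄ = 0.6000 / 0.9727 = 0.6168

0.62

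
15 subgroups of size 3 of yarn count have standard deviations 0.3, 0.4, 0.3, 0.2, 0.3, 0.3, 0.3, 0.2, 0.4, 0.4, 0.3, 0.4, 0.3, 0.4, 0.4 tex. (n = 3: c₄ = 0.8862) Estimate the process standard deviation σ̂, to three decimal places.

0.369

s̄ = (0.3 + 0.4 + 0.3 + 0.2 + 0.3 + 0.3 + 0.3 + 0.2 + 0.4 + 0.4 + 0.3 + 0.4 + 0.3 + 0.4 + 0.4) / 15 = 0.3267
σ̂ = s̄ / c₄ = 0.3267 / 0.8862 = 0.3686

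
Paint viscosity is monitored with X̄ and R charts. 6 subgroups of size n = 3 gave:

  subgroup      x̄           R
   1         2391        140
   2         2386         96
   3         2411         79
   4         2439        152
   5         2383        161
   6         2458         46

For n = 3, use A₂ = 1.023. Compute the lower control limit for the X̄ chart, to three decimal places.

2296.416

X̄̄ = (2391 + 2386 + 2411 + 2439 + 2383 + 2458) / 6 = 14468.0000 / 6 = 2411.3333
R̄ = (140 + 96 + 79 + 152 + 161 + 46) / 6 = 674.0000 / 6 = 112.3333
LCL = X̄̄ − A₂·R̄ = 2411.3333 − 1.023 × 112.3333 = 2296.4163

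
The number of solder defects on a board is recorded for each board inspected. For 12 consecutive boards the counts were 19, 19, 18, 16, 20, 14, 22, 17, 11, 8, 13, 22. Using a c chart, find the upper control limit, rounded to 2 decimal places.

28.80

c̄ = (19 + 19 + 18 + 16 + 20 + 14 + 22 + 17 + 11 + 8 + 13 + 22) / 12 = 199 / 12 = 16.5833
UCL = c̄ + 3√c̄ = 16.5833 + 3 × √16.5833 = 16.5833 + 3 × 4.0723 = 28.8001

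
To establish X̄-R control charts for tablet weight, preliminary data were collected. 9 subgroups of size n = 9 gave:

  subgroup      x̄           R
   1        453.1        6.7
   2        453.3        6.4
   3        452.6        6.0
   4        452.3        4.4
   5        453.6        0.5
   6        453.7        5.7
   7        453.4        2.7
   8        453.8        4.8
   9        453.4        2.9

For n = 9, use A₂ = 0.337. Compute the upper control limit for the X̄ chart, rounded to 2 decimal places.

X̄̄ = (453.1 + 453.3 + 452.6 + 452.3 + 453.6 + 453.7 + 453.4 + 453.8 + 453.4) / 9 = 4079.2000 / 9 = 453.2444
R̄ = (6.7 + 6.4 + 6.0 + 4.4 + 0.5 + 5.7 + 2.7 + 4.8 + 2.9) / 9 = 40.1000 / 9 = 4.4556
UCL = X̄̄ + A₂·R̄ = 453.2444 + 0.337 × 4.4556 = 454.7460

454.75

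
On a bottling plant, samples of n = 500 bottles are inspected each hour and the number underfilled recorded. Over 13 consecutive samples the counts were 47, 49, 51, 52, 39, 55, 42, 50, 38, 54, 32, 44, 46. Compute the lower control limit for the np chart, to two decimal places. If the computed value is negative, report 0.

p̄ = Σdᵢ / (k·n) = 599 / (13 × 500) = 0.09215
LCL = np̄ − 3·√(np̄(1−p̄)) = 46.0769 − 3 × 6.4677 = 26.6739

26.67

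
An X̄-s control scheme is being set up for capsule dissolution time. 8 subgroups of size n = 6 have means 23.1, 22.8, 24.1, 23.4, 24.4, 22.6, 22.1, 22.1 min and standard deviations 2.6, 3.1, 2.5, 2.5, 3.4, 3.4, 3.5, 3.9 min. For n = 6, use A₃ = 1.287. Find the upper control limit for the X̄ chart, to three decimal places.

27.081

X̄̄ = (23.1 + 22.8 + 24.1 + 23.4 + 24.4 + 22.6 + 22.1 + 22.1) / 8 = 23.0750
s̄ = (2.6 + 3.1 + 2.5 + 2.5 + 3.4 + 3.4 + 3.5 + 3.9) / 8 = 3.1125
UCL = X̄̄ + A₃·s̄ = 23.0750 + 1.287 × 3.1125 = 27.0808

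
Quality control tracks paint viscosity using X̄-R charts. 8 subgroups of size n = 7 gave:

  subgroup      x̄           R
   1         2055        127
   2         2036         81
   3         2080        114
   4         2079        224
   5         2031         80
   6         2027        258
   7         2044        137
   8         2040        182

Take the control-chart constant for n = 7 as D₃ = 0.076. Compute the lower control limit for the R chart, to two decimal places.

11.43

R̄ = (127 + 81 + 114 + 224 + 80 + 258 + 137 + 182) / 8 = 1203.0000 / 8 = 150.3750
LCL_R = D₃·R̄ = 0.076 × 150.3750 = 11.4285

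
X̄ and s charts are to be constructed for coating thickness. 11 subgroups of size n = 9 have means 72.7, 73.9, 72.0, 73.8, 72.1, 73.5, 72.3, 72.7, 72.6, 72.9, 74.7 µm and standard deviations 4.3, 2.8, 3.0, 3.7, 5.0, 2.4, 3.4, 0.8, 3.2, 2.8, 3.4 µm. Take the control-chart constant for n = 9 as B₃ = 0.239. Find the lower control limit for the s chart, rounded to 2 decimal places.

0.76

s̄ = (4.3 + 2.8 + 3.0 + 3.7 + 5.0 + 2.4 + 3.4 + 0.8 + 3.2 + 2.8 + 3.4) / 11 = 3.1636
LCL_s = B₃·s̄ = 0.239 × 3.1636 = 0.7561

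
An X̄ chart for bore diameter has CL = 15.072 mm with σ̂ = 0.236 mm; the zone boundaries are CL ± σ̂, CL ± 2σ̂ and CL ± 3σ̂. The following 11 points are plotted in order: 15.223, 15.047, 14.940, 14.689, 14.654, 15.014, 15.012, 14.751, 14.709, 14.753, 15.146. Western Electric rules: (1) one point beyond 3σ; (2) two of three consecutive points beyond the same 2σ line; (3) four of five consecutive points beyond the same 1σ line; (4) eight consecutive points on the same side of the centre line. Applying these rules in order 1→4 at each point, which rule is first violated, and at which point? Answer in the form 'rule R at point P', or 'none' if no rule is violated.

rule 4 at point 9

Zone of each point (C = within 1σ̂, B = 1σ̂–2σ̂, A = 2σ̂–3σ̂, * = beyond 3σ̂; sign = side of CL): 1:+C, 2:-C, 3:-C, 4:-B, 5:-B, 6:-C, 7:-C, 8:-B, 9:-B, 10:-B, 11:+C
Rule 4 (eight consecutive points on the same side of the centre line) is satisfied at point 9.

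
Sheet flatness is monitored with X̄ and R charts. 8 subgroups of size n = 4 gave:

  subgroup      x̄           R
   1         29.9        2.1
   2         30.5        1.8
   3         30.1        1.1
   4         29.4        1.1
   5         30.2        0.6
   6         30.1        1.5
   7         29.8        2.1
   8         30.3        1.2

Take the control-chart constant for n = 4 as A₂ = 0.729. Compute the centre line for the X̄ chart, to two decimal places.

30.04

X̄̄ = (29.9 + 30.5 + 30.1 + 29.4 + 30.2 + 30.1 + 29.8 + 30.3) / 8 = 240.3000 / 8 = 30.0375
CL = X̄̄ = 30.0375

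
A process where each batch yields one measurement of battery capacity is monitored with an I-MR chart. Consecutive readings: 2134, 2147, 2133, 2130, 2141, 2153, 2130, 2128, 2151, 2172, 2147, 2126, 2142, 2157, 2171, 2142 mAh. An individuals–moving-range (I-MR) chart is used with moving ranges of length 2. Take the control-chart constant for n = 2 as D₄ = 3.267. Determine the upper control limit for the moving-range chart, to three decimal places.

Moving ranges: 13, 14, 3, 11, 12, 23, 2, 23, 21, 25, 21, 16, 15, 14, 29; M̄R̄ = 242.0000 / 15 = 16.1333
UCL_MR = D₄·M̄R̄ = 3.267 × 16.1333 = 52.7076

52.708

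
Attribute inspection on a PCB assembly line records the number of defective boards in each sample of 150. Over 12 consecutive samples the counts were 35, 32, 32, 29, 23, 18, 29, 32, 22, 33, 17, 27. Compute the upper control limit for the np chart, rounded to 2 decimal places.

p̄ = Σdᵢ / (k·n) = 329 / (12 × 150) = 0.18278
UCL = np̄ + 3·√(np̄(1−p̄)) = 27.4167 + 3 × √(27.4167×0.81722) = 27.4167 + 3 × 4.7334 = 41.6170

41.62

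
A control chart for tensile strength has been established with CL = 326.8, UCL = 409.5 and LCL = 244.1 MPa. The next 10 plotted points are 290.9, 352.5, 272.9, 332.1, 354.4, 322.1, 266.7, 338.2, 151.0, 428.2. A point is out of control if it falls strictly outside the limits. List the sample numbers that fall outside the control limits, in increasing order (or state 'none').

Compare each point to [244.1, 409.5]: sample 9 = 151.0 < LCL; sample 10 = 428.2 > UCL.

9, 10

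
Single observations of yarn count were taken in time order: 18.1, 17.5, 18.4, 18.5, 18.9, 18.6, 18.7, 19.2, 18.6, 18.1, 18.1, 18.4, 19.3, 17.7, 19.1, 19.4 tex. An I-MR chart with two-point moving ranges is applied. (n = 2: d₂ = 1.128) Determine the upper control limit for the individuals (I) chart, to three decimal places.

X̄ = (18.1 + 17.5 + 18.4 + 18.5 + 18.9 + 18.6 + 18.7 + 19.2 + 18.6 + 18.1 + 18.1 + 18.4 + 19.3 + 17.7 + 19.1 + 19.4) / 16 = 18.5375
Moving ranges: 0.6, 0.9, 0.1, 0.4, 0.3, 0.1, 0.5, 0.6, 0.5, 0.0, 0.3, 0.9, 1.6, 1.4, 0.3; M̄R̄ = 8.5000 / 15 = 0.5667
UCL = X̄ + 3·M̄R̄/d₂ = 18.5375 + 3 × 0.5667 / 1.128 = 20.0446

20.045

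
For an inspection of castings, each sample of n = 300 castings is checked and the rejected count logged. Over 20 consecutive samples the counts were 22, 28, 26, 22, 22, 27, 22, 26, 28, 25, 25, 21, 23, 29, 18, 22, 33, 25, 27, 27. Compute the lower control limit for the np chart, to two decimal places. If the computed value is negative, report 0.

10.56

p̄ = Σdᵢ / (k·n) = 498 / (20 × 300) = 0.08300
LCL = np̄ − 3·√(np̄(1−p̄)) = 24.9000 − 3 × 4.7784 = 10.5647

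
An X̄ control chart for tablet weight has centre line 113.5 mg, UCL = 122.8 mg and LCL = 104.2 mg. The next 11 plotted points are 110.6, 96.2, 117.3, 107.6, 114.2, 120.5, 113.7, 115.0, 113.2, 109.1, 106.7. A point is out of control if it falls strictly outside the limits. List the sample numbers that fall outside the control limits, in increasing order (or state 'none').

Compare each point to [104.2, 122.8]: sample 2 = 96.2 < LCL.

2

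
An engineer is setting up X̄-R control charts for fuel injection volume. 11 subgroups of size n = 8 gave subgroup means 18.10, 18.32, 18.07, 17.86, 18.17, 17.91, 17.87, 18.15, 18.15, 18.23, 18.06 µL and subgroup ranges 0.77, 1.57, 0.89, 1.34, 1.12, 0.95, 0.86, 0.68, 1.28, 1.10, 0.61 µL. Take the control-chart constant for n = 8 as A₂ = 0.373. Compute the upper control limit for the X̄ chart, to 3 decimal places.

18.460

X̄̄ = (18.10 + 18.32 + 18.07 + 17.86 + 18.17 + 17.91 + 17.87 + 18.15 + 18.15 + 18.23 + 18.06) / 11 = 198.8900 / 11 = 18.0809
R̄ = (0.77 + 1.57 + 0.89 + 1.34 + 1.12 + 0.95 + 0.86 + 0.68 + 1.28 + 1.10 + 0.61) / 11 = 11.1700 / 11 = 1.0155
UCL = X̄̄ + A₂·R̄ = 18.0809 + 0.373 × 1.0155 = 18.4597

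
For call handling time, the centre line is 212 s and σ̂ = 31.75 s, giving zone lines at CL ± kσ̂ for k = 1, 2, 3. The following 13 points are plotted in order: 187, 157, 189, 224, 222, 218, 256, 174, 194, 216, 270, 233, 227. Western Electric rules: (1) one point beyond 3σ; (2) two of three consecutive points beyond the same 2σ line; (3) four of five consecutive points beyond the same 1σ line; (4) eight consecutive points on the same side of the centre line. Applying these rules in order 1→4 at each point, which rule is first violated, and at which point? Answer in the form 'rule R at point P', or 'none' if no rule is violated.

none

Zone of each point (C = within 1σ̂, B = 1σ̂–2σ̂, A = 2σ̂–3σ̂, * = beyond 3σ̂; sign = side of CL): 1:-C, 2:-B, 3:-C, 4:+C, 5:+C, 6:+C, 7:+B, 8:-B, 9:-C, 10:+C, 11:+B, 12:+C, 13:+C
No rule fires across all 13 points.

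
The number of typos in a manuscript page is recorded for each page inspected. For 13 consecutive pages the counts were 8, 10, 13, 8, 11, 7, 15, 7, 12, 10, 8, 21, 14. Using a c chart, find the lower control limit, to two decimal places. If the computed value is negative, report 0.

1.09

c̄ = (8 + 10 + 13 + 8 + 11 + 7 + 15 + 7 + 12 + 10 + 8 + 21 + 14) / 13 = 144 / 13 = 11.0769
LCL = c̄ − 3√c̄ = 11.0769 − 3 × 3.3282 = 1.0923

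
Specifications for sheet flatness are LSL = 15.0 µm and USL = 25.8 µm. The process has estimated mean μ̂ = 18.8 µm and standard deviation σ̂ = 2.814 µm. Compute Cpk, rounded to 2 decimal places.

Cpu = (USL − μ̂) / (3σ̂) = (25.8 − 18.8) / (3 × 2.814) = 0.8292; Cpl = (μ̂ − LSL) / (3σ̂) = (18.8 − 15.0) / (3 × 2.814) = 0.4501; Cpk = min(Cpu, Cpl) = 0.4501

0.45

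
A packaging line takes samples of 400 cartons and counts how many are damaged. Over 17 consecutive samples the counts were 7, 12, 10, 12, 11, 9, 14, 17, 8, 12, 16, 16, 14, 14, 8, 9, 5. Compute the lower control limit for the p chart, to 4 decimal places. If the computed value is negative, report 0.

0.0036

p̄ = Σdᵢ / (k·n) = 194 / (17 × 400) = 0.02853
LCL = p̄ − 3·√(p̄(1−p̄)/n) = 0.02853 − 3 × 0.00832 = 0.00356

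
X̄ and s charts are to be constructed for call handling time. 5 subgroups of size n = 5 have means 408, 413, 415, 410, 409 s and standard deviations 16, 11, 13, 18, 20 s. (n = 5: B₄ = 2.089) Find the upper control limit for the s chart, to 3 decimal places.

32.588

s̄ = (16 + 11 + 13 + 18 + 20) / 5 = 15.6000
UCL_s = B₄·s̄ = 2.089 × 15.6000 = 32.5884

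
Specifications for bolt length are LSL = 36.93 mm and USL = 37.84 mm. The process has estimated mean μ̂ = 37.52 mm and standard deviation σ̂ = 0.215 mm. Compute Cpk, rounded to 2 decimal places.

Cpu = (USL − μ̂) / (3σ̂) = (37.84 − 37.52) / (3 × 0.215) = 0.4961; Cpl = (μ̂ − LSL) / (3σ̂) = (37.52 − 36.93) / (3 × 0.215) = 0.9147; Cpk = min(Cpu, Cpl) = 0.4961

0.50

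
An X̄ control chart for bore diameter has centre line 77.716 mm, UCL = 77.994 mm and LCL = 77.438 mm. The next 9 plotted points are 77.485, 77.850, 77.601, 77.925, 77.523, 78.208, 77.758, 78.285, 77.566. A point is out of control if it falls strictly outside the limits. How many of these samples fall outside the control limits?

2

Compare each point to [77.438, 77.994]: sample 6 = 78.208 > UCL; sample 8 = 78.285 > UCL.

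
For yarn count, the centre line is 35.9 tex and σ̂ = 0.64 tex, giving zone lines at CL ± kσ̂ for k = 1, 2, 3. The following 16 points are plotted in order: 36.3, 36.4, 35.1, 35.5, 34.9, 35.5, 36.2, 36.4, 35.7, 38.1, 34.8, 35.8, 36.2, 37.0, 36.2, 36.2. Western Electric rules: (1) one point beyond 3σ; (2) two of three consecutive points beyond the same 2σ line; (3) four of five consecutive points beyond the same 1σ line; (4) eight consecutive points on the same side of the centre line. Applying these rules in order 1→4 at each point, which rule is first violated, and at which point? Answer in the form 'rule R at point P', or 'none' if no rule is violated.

rule 1 at point 10

Zone of each point (C = within 1σ̂, B = 1σ̂–2σ̂, A = 2σ̂–3σ̂, * = beyond 3σ̂; sign = side of CL): 1:+C, 2:+C, 3:-B, 4:-C, 5:-B, 6:-C, 7:+C, 8:+C, 9:-C, 10:+*, 11:-B, 12:-C, 13:+C, 14:+B, 15:+C, 16:+C
Rule 1 (one point beyond the 3σ limits) is satisfied at point 10.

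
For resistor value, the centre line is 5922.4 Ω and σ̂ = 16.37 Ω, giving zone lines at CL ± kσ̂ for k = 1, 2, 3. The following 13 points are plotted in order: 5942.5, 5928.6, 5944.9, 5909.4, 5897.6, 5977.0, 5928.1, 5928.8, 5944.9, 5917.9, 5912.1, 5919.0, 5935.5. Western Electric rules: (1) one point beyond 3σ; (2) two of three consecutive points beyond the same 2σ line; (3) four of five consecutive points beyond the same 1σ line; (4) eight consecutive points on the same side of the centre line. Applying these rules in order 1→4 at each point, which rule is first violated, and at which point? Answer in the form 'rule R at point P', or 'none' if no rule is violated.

Zone of each point (C = within 1σ̂, B = 1σ̂–2σ̂, A = 2σ̂–3σ̂, * = beyond 3σ̂; sign = side of CL): 1:+B, 2:+C, 3:+B, 4:-C, 5:-B, 6:+*, 7:+C, 8:+C, 9:+B, 10:-C, 11:-C, 12:-C, 13:+C
Rule 1 (one point beyond the 3σ limits) is satisfied at point 6.

rule 1 at point 6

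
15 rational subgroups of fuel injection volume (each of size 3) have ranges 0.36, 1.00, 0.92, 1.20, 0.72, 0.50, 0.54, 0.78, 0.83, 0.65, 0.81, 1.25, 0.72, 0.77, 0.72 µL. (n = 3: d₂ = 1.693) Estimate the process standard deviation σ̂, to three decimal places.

R̄ = (0.36 + 1.00 + 0.92 + 1.20 + 0.72 + 0.50 + 0.54 + 0.78 + 0.83 + 0.65 + 0.81 + 1.25 + 0.72 + 0.77 + 0.72) / 15 = 0.7847
σ̂ = R̄ / d₂ = 0.7847 / 1.693 = 0.4635

0.463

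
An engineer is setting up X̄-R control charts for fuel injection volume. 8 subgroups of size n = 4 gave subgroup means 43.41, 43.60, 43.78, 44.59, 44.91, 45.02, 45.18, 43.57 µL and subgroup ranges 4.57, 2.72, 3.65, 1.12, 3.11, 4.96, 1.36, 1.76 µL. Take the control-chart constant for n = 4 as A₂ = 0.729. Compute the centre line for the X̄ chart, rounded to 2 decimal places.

X̄̄ = (43.41 + 43.60 + 43.78 + 44.59 + 44.91 + 45.02 + 45.18 + 43.57) / 8 = 354.0600 / 8 = 44.2575
CL = X̄̄ = 44.2575

44.26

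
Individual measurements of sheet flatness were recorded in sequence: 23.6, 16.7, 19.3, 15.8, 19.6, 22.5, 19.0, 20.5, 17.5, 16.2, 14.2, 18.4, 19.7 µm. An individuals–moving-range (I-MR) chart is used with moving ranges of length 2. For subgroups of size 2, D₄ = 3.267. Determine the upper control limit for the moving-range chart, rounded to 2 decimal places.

9.94

Moving ranges: 6.9, 2.6, 3.5, 3.8, 2.9, 3.5, 1.5, 3.0, 1.3, 2.0, 4.2, 1.3; M̄R̄ = 36.5000 / 12 = 3.0417
UCL_MR = D₄·M̄R̄ = 3.267 × 3.0417 = 9.9371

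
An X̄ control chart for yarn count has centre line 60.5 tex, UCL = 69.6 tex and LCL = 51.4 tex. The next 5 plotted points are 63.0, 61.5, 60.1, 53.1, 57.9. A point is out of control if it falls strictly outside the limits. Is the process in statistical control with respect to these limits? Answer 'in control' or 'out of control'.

in control

All 5 points lie within [51.4, 69.6].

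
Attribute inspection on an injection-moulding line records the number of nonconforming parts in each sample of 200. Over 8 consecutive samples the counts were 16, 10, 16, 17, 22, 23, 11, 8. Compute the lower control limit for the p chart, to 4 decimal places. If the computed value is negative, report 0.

p̄ = Σdᵢ / (k·n) = 123 / (8 × 200) = 0.07687
LCL = p̄ − 3·√(p̄(1−p̄)/n) = 0.07687 − 3 × 0.01884 = 0.02036

0.0204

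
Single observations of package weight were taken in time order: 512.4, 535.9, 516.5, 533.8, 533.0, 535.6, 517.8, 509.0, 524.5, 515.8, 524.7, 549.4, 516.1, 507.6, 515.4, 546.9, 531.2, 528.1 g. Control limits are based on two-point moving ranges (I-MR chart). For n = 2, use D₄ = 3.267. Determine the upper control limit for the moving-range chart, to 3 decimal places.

Moving ranges: 23.5, 19.4, 17.3, 0.8, 2.6, 17.8, 8.8, 15.5, 8.7, 8.9, 24.7, 33.3, 8.5, 7.8, 31.5, 15.7, 3.1; M̄R̄ = 247.9000 / 17 = 14.5824
UCL_MR = D₄·M̄R̄ = 3.267 × 14.5824 = 47.6405

47.641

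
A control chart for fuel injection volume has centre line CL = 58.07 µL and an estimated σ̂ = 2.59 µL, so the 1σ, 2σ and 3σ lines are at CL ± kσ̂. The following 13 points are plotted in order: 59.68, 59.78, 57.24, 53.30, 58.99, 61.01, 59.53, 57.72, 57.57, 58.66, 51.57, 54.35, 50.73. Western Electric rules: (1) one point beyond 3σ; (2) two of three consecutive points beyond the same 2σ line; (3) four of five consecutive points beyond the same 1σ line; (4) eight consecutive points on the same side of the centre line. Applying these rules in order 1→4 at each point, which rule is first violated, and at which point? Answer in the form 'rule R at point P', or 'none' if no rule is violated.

Zone of each point (C = within 1σ̂, B = 1σ̂–2σ̂, A = 2σ̂–3σ̂, * = beyond 3σ̂; sign = side of CL): 1:+C, 2:+C, 3:-C, 4:-B, 5:+C, 6:+B, 7:+C, 8:-C, 9:-C, 10:+C, 11:-A, 12:-B, 13:-A
Rule 2 (two of three consecutive points beyond the same 2σ limit) is satisfied at point 13.

rule 2 at point 13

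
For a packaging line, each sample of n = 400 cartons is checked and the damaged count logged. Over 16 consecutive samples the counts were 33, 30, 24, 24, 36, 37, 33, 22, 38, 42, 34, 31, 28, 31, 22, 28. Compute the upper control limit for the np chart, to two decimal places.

46.81

p̄ = Σdᵢ / (k·n) = 493 / (16 × 400) = 0.07703
UCL = np̄ + 3·√(np̄(1−p̄)) = 30.8125 + 3 × √(30.8125×0.92297) = 30.8125 + 3 × 5.3328 = 46.8110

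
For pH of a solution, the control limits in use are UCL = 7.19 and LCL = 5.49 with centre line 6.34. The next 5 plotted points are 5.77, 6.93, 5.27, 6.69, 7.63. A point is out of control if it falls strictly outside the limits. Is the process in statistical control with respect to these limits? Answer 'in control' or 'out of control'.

out of control

Compare each point to [5.49, 7.19]: sample 3 = 5.27 < LCL; sample 5 = 7.63 > UCL.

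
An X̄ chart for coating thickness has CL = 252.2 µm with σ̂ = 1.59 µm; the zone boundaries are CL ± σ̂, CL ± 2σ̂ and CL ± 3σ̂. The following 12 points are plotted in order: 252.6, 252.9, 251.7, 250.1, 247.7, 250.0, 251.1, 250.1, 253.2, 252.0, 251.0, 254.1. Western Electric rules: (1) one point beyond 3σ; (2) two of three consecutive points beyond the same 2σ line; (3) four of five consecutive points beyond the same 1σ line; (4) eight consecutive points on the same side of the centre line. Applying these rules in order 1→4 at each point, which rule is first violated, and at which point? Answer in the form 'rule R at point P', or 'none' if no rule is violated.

Zone of each point (C = within 1σ̂, B = 1σ̂–2σ̂, A = 2σ̂–3σ̂, * = beyond 3σ̂; sign = side of CL): 1:+C, 2:+C, 3:-C, 4:-B, 5:-A, 6:-B, 7:-C, 8:-B, 9:+C, 10:-C, 11:-C, 12:+B
Rule 3 (four of five consecutive points beyond the same 1σ limit) is satisfied at point 8.

rule 3 at point 8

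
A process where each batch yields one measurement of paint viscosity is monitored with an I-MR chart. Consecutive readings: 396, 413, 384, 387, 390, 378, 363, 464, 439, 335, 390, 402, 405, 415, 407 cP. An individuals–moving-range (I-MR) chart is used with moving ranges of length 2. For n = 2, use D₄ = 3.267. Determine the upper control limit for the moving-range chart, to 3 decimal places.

Moving ranges: 17, 29, 3, 3, 12, 15, 101, 25, 104, 55, 12, 3, 10, 8; M̄R̄ = 397.0000 / 14 = 28.3571
UCL_MR = D₄·M̄R̄ = 3.267 × 28.3571 = 92.6428

92.643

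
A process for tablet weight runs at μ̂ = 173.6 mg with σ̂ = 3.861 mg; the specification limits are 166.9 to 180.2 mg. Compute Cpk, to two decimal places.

Cpu = (USL − μ̂) / (3σ̂) = (180.2 − 173.6) / (3 × 3.861) = 0.5698; Cpl = (μ̂ − LSL) / (3σ̂) = (173.6 − 166.9) / (3 × 3.861) = 0.5784; Cpk = min(Cpu, Cpl) = 0.5698

0.57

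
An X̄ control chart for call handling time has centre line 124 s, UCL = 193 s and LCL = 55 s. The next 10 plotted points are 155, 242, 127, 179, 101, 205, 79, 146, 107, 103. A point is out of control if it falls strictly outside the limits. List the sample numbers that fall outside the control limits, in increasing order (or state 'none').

2, 6

Compare each point to [55, 193]: sample 2 = 242 > UCL; sample 6 = 205 > UCL.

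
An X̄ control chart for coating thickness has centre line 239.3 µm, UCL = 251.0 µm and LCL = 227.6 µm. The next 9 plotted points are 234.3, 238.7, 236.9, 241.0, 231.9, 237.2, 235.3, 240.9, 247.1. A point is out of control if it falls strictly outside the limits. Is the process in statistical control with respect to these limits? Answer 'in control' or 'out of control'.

in control

All 9 points lie within [227.6, 251.0].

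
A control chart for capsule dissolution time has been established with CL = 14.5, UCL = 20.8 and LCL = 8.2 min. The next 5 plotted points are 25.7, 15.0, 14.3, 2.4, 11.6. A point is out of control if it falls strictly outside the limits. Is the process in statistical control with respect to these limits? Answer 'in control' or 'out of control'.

Compare each point to [8.2, 20.8]: sample 1 = 25.7 > UCL; sample 4 = 2.4 < LCL.

out of control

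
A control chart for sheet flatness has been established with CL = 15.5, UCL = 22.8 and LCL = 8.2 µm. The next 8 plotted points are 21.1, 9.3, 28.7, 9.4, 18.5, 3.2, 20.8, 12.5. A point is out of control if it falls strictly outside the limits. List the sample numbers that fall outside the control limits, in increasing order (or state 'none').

Compare each point to [8.2, 22.8]: sample 3 = 28.7 > UCL; sample 6 = 3.2 < LCL.

3, 6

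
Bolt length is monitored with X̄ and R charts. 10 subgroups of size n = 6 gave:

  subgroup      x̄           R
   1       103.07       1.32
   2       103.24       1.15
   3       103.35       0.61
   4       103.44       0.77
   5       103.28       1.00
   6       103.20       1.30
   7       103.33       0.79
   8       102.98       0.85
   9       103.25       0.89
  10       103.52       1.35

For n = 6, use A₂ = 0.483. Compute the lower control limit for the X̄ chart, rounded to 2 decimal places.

X̄̄ = (103.07 + 103.24 + 103.35 + 103.44 + 103.28 + 103.20 + 103.33 + 102.98 + 103.25 + 103.52) / 10 = 1032.6600 / 10 = 103.2660
R̄ = (1.32 + 1.15 + 0.61 + 0.77 + 1.00 + 1.30 + 0.79 + 0.85 + 0.89 + 1.35) / 10 = 10.0300 / 10 = 1.0030
LCL = X̄̄ − A₂·R̄ = 103.2660 − 0.483 × 1.0030 = 102.7816

102.78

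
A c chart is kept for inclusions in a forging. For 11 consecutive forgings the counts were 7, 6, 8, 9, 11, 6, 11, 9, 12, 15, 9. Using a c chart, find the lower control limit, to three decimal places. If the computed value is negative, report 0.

c̄ = (7 + 6 + 8 + 9 + 11 + 6 + 11 + 9 + 12 + 15 + 9) / 11 = 103 / 11 = 9.3636
LCL = c̄ − 3√c̄ = 9.3636 − 3 × 3.0600 = 0.1836

0.184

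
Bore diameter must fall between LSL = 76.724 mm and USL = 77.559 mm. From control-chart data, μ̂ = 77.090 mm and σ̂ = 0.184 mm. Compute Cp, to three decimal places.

Cp = (USL − LSL) / (6σ̂) = (77.559 − 76.724) / (6 × 0.184) = 0.8350 / 1.1040 = 0.7563

0.756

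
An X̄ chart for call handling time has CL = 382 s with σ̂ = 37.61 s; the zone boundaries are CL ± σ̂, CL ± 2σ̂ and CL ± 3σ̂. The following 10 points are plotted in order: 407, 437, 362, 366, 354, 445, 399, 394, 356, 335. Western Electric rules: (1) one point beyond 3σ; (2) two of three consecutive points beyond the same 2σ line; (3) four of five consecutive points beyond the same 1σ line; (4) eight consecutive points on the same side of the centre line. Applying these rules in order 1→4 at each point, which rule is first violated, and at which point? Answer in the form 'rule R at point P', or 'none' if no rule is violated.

none

Zone of each point (C = within 1σ̂, B = 1σ̂–2σ̂, A = 2σ̂–3σ̂, * = beyond 3σ̂; sign = side of CL): 1:+C, 2:+B, 3:-C, 4:-C, 5:-C, 6:+B, 7:+C, 8:+C, 9:-C, 10:-B
No rule fires across all 10 points.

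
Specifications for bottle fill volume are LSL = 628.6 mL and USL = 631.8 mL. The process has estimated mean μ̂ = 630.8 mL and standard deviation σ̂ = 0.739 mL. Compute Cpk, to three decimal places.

0.451

Cpu = (USL − μ̂) / (3σ̂) = (631.8 − 630.8) / (3 × 0.739) = 0.4511; Cpl = (μ̂ − LSL) / (3σ̂) = (630.8 − 628.6) / (3 × 0.739) = 0.9923; Cpk = min(Cpu, Cpl) = 0.4511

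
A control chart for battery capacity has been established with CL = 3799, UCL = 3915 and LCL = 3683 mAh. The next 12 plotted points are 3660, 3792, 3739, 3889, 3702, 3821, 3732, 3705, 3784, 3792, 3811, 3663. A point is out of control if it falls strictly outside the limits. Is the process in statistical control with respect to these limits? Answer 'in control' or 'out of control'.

out of control

Compare each point to [3683, 3915]: sample 1 = 3660 < LCL; sample 12 = 3663 < LCL.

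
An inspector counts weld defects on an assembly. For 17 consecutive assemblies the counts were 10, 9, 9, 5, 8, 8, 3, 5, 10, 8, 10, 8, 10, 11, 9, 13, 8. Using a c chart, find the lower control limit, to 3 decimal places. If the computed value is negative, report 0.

0.000

c̄ = (10 + 9 + 9 + 5 + 8 + 8 + 3 + 5 + 10 + 8 + 10 + 8 + 10 + 11 + 9 + 13 + 8) / 17 = 144 / 17 = 8.4706
LCL = c̄ − 3√c̄ = 8.4706 − 3 × 2.9104 = -0.2607 → 0 (cannot be negative)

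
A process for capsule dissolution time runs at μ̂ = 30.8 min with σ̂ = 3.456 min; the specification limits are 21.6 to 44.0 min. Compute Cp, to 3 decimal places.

1.080

Cp = (USL − LSL) / (6σ̂) = (44.0 − 21.6) / (6 × 3.456) = 22.4000 / 20.7360 = 1.0802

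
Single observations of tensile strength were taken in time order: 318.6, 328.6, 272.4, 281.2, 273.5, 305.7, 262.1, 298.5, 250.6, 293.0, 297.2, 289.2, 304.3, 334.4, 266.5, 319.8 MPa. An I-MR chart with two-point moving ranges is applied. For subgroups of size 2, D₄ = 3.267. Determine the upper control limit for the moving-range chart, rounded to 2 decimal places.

Moving ranges: 10.0, 56.2, 8.8, 7.7, 32.2, 43.6, 36.4, 47.9, 42.4, 4.2, 8.0, 15.1, 30.1, 67.9, 53.3; M̄R̄ = 463.8000 / 15 = 30.9200
UCL_MR = D₄·M̄R̄ = 3.267 × 30.9200 = 101.0156

101.02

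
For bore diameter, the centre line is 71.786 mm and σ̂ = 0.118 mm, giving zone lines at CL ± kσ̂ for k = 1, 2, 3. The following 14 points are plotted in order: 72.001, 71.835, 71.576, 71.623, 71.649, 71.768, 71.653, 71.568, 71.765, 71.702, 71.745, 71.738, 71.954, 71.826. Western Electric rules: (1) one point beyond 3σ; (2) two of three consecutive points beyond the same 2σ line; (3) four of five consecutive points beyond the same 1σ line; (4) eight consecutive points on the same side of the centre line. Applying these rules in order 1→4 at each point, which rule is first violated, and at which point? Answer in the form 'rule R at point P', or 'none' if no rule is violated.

Zone of each point (C = within 1σ̂, B = 1σ̂–2σ̂, A = 2σ̂–3σ̂, * = beyond 3σ̂; sign = side of CL): 1:+B, 2:+C, 3:-B, 4:-B, 5:-B, 6:-C, 7:-B, 8:-B, 9:-C, 10:-C, 11:-C, 12:-C, 13:+B, 14:+C
Rule 3 (four of five consecutive points beyond the same 1σ limit) is satisfied at point 7.

rule 3 at point 7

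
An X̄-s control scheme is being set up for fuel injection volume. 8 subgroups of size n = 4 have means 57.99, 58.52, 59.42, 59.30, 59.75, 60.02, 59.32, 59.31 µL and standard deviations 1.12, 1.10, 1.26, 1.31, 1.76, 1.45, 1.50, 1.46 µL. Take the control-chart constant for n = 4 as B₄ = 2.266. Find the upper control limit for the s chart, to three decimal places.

3.104

s̄ = (1.12 + 1.10 + 1.26 + 1.31 + 1.76 + 1.45 + 1.50 + 1.46) / 8 = 1.3700
UCL_s = B₄·s̄ = 2.266 × 1.3700 = 3.1044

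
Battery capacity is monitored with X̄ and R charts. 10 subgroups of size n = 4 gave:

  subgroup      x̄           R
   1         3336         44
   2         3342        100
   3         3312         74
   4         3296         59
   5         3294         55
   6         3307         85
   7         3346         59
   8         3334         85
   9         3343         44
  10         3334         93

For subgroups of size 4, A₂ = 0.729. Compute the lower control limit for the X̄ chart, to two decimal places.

X̄̄ = (3336 + 3342 + 3312 + 3296 + 3294 + 3307 + 3346 + 3334 + 3343 + 3334) / 10 = 33244.0000 / 10 = 3324.4000
R̄ = (44 + 100 + 74 + 59 + 55 + 85 + 59 + 85 + 44 + 93) / 10 = 698.0000 / 10 = 69.8000
LCL = X̄̄ − A₂·R̄ = 3324.4000 − 0.729 × 69.8000 = 3273.5158

3273.52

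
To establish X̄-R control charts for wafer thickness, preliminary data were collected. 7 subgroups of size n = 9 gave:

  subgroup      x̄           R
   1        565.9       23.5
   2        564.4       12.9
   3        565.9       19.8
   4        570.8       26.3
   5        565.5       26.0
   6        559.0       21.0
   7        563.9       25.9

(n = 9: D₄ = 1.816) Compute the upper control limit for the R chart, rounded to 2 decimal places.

R̄ = (23.5 + 12.9 + 19.8 + 26.3 + 26.0 + 21.0 + 25.9) / 7 = 155.4000 / 7 = 22.2000
UCL_R = D₄·R̄ = 1.816 × 22.2000 = 40.3152

40.32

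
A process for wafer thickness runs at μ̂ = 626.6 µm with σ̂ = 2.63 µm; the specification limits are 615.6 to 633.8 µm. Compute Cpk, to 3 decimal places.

0.913

Cpu = (USL − μ̂) / (3σ̂) = (633.8 − 626.6) / (3 × 2.63) = 0.9125; Cpl = (μ̂ − LSL) / (3σ̂) = (626.6 − 615.6) / (3 × 2.63) = 1.3942; Cpk = min(Cpu, Cpl) = 0.9125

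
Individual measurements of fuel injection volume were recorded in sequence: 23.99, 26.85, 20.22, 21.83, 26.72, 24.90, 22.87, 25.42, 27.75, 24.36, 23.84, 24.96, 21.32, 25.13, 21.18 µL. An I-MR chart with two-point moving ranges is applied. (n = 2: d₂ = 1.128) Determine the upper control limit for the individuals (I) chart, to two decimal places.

31.91

X̄ = (23.99 + 26.85 + 20.22 + 21.83 + 26.72 + 24.90 + 22.87 + 25.42 + 27.75 + 24.36 + 23.84 + 24.96 + 21.32 + 25.13 + 21.18) / 15 = 24.0893
Moving ranges: 2.86, 6.63, 1.61, 4.89, 1.82, 2.03, 2.55, 2.33, 3.39, 0.52, 1.12, 3.64, 3.81, 3.95; M̄R̄ = 41.1500 / 14 = 2.9393
UCL = X̄ + 3·M̄R̄/d₂ = 24.0893 + 3 × 2.9393 / 1.128 = 31.9066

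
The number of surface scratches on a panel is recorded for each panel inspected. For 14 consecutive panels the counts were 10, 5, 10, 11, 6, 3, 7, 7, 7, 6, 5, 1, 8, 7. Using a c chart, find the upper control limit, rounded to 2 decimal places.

c̄ = (10 + 5 + 10 + 11 + 6 + 3 + 7 + 7 + 7 + 6 + 5 + 1 + 8 + 7) / 14 = 93 / 14 = 6.6429
UCL = c̄ + 3√c̄ = 6.6429 + 3 × √6.6429 = 6.6429 + 3 × 2.5774 = 14.3750

14.37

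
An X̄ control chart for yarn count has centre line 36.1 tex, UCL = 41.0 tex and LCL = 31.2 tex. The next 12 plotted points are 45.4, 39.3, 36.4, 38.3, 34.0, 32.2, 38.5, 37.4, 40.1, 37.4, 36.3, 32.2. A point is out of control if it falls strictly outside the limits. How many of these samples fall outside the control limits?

Compare each point to [31.2, 41.0]: sample 1 = 45.4 > UCL.

1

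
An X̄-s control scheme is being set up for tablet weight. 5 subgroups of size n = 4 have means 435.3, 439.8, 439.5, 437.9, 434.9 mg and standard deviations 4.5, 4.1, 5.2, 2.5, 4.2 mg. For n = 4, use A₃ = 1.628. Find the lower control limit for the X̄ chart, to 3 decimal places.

430.805

X̄̄ = (435.3 + 439.8 + 439.5 + 437.9 + 434.9) / 5 = 437.4800
s̄ = (4.5 + 4.1 + 5.2 + 2.5 + 4.2) / 5 = 4.1000
LCL = X̄̄ − A₃·s̄ = 437.4800 − 1.628 × 4.1000 = 430.8052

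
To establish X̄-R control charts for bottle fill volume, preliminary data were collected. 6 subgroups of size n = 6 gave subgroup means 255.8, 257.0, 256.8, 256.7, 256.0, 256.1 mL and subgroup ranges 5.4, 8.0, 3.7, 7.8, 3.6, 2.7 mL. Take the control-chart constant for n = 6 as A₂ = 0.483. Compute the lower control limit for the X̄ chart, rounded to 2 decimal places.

253.89

X̄̄ = (255.8 + 257.0 + 256.8 + 256.7 + 256.0 + 256.1) / 6 = 1538.4000 / 6 = 256.4000
R̄ = (5.4 + 8.0 + 3.7 + 7.8 + 3.6 + 2.7) / 6 = 31.2000 / 6 = 5.2000
LCL = X̄̄ − A₂·R̄ = 256.4000 − 0.483 × 5.2000 = 253.8884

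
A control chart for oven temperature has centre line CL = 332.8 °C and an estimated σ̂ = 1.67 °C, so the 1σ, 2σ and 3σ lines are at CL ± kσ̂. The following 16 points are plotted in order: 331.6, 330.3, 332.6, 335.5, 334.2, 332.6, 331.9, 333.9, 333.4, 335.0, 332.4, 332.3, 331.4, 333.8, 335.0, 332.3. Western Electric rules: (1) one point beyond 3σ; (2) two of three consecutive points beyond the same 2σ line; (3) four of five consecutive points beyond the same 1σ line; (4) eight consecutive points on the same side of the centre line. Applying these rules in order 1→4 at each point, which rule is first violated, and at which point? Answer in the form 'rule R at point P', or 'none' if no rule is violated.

Zone of each point (C = within 1σ̂, B = 1σ̂–2σ̂, A = 2σ̂–3σ̂, * = beyond 3σ̂; sign = side of CL): 1:-C, 2:-B, 3:-C, 4:+B, 5:+C, 6:-C, 7:-C, 8:+C, 9:+C, 10:+B, 11:-C, 12:-C, 13:-C, 14:+C, 15:+B, 16:-C
No rule fires across all 16 points.

none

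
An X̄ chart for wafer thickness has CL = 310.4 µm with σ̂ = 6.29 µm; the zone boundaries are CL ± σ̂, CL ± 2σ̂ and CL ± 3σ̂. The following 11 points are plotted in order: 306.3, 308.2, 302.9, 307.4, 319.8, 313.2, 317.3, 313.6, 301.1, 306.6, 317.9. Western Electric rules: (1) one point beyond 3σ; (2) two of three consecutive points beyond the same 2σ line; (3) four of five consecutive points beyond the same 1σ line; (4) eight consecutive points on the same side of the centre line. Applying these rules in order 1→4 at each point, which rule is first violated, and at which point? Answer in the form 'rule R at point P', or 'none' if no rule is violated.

none

Zone of each point (C = within 1σ̂, B = 1σ̂–2σ̂, A = 2σ̂–3σ̂, * = beyond 3σ̂; sign = side of CL): 1:-C, 2:-C, 3:-B, 4:-C, 5:+B, 6:+C, 7:+B, 8:+C, 9:-B, 10:-C, 11:+B
No rule fires across all 11 points.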